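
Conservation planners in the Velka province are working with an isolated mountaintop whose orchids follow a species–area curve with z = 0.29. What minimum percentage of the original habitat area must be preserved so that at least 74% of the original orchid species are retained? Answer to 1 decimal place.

Need (A_new/A_old)^0.29 = 0.74, so A_new/A_old = 0.74^(1/0.29) = 0.74^3.448
ln(A_new/A_old) = ln 0.74 / 0.29 = -0.3011 / 0.29 = -1.0383
A_new/A_old = e^-1.0383 ≈ 0.3541

35.4%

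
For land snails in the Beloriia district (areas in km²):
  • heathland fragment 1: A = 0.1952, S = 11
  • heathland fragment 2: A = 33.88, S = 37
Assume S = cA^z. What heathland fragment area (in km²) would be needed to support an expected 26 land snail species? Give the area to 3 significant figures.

z = ln(37/11) / ln(33.88/0.1952) = 1.2130 / 5.1566 = 0.2352
c = 11 / 0.1952^0.2352 = 11 / 0.6809 = 16.15
A = (26/16.15)^(1/0.2352) ⇒ ln A = ln(1.609)/0.2352 = 2.0230
A = e^2.0230 ≈ 7.561 km²

7.56 km²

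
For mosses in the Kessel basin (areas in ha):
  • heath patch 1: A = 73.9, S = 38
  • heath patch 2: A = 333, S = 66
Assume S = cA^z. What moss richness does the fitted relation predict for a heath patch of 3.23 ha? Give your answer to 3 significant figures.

12.1

z = ln(66/38) / ln(333/73.9) = 0.5521 / 1.5054 = 0.3667
c = 38 / 73.9^0.3667 = 38 / 4.845 = 7.844
S₃ = 7.844 × 3.23^0.3667 = 7.844 × 1.537 ≈ 12.06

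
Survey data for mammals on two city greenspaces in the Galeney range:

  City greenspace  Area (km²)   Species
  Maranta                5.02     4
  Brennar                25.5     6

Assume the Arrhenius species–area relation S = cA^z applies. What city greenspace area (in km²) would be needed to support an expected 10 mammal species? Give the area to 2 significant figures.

z = ln(6/4) / ln(25.5/5.02) = 0.4055 / 1.6252 = 0.2495
c = 4 / 5.02^0.2495 = 4 / 1.496 = 2.675
A = (10/2.675)^(1/0.2495) ⇒ ln A = ln(3.739)/0.2495 = 5.2862
A = e^5.2862 ≈ 197.6 km²

200 km²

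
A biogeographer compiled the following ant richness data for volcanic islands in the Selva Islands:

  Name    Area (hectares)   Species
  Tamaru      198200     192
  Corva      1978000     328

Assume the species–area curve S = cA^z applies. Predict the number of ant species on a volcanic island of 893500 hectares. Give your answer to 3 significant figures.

z = ln(328/192) / ln(1978000/198200) = 0.5355 / 2.3006 = 0.2328
c = 192 / 198200^0.2328 = 192 / 17.1 = 11.23
S₃ = 11.23 × 893500^0.2328 = 11.23 × 24.28 ≈ 272.6

273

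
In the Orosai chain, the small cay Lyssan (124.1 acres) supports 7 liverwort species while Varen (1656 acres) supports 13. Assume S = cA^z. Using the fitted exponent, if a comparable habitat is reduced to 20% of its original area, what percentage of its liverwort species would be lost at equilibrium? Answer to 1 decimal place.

z = ln(13/7) / ln(1656/124.1) = 0.6190 / 2.5911 = 0.2389
S_new/S_old = (A_new/A_old)^z = 0.2^0.2389 = exp(0.2389 × -1.6094) = 0.6808
Fraction lost = 1 − 0.6808 = 0.3192

31.9%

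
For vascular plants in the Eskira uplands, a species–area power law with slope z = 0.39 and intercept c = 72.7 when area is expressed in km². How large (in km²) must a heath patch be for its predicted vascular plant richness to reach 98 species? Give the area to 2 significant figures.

98 = 72.7 × A^0.39  ⇒  A^0.39 = 98/72.7 = 1.348
ln A = ln(1.348) / 0.39 = 0.2986 / 0.39 = 0.7657
A = e^0.7657 ≈ 2.151 km²

2.2 km²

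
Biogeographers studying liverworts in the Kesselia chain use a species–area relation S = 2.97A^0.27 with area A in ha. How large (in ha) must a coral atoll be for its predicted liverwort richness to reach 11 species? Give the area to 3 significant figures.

11 = 2.97 × A^0.27  ⇒  A^0.27 = 11/2.97 = 3.704
ln A = ln(3.704) / 0.27 = 1.3093 / 0.27 = 4.8494
A = e^4.8494 ≈ 127.7 ha

128 ha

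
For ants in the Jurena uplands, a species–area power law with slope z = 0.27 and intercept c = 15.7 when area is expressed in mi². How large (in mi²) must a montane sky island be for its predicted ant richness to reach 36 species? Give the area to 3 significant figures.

36 = 15.7 × A^0.27  ⇒  A^0.27 = 36/15.7 = 2.293
ln A = ln(2.293) / 0.27 = 0.8299 / 0.27 = 3.0735
A = e^3.0735 ≈ 21.62 mi²

21.6 mi²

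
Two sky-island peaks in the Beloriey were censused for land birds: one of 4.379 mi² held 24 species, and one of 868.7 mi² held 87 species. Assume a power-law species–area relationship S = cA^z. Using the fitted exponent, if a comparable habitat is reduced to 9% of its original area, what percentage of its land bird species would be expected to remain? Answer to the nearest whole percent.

z = ln(87/24) / ln(868.7/4.379) = 1.2879 / 5.2902 = 0.2434
S_new/S_old = (A_new/A_old)^z = 0.09^0.2434 = exp(0.2434 × -2.4079) = 0.5564

56%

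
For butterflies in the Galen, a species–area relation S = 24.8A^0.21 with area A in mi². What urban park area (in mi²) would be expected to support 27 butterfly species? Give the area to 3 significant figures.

27 = 24.8 × A^0.21  ⇒  A^0.21 = 27/24.8 = 1.089
ln A = ln(1.089) / 0.21 = 0.0850 / 0.21 = 0.4047
A = e^0.4047 ≈ 1.499 mi²

1.50 mi²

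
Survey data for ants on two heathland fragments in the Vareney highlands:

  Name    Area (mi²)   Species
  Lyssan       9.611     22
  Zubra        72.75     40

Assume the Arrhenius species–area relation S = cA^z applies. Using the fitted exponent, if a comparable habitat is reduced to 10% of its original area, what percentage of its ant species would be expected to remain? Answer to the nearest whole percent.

z = ln(40/22) / ln(72.75/9.611) = 0.5978 / 2.0241 = 0.2954
S_new/S_old = (A_new/A_old)^z = 0.1^0.2954 = exp(0.2954 × -2.3026) = 0.5066

51%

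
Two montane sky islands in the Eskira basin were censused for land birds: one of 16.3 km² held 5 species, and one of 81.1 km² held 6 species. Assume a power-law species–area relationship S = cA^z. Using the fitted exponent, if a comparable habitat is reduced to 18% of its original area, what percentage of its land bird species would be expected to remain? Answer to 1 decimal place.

z = ln(6/5) / ln(81.1/16.3) = 0.1823 / 1.6045 = 0.1136
S_new/S_old = (A_new/A_old)^z = 0.18^0.1136 = exp(0.1136 × -1.7148) = 0.823

82.3%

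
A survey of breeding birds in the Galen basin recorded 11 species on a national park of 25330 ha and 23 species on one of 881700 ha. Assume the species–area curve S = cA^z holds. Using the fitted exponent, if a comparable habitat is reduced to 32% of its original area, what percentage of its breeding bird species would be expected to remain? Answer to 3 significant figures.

z = ln(23/11) / ln(881700/25330) = 0.7376 / 3.5499 = 0.2078
S_new/S_old = (A_new/A_old)^z = 0.32^0.2078 = exp(0.2078 × -1.1394) = 0.7892

78.9%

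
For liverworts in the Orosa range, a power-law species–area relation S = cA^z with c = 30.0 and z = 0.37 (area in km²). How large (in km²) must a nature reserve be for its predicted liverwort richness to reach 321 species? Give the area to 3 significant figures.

321 = 30 × A^0.37  ⇒  A^0.37 = 321/30 = 10.7
ln A = ln(10.7) / 0.37 = 2.3702 / 0.37 = 6.4061
A = e^6.4061 ≈ 605.5 km²

606 km²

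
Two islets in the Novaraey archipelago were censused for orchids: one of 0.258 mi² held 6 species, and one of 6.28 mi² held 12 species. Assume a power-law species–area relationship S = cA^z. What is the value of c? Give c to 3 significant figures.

z = ln(S₂/S₁) / ln(A₂/A₁) = ln(12/6) / ln(6.28/0.258) = 0.6931 / 3.1922 = 0.2171
c = S₁ / A₁^z = 6 / 0.258^0.2171 = 6 / 0.7451 = 8.052

8.05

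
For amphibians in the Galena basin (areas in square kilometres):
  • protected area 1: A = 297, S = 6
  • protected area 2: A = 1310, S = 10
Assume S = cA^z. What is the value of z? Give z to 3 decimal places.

Taking logs: ln S = ln c + z ln A, so z = (ln S₂ − ln S₁)/(ln A₂ − ln A₁).
z = ln(10/6) / ln(1310/297) = ln(1.667) / ln(4.411) = 0.5108 / 1.4841 = 0.3442

0.344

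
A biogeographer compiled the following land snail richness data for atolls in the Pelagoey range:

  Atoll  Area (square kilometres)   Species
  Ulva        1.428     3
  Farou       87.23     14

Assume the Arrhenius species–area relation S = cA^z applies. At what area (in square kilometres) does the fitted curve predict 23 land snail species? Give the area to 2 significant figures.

330 square kilometres

z = ln(14/3) / ln(87.23/1.428) = 1.5404 / 4.1123 = 0.3746
c = 3 / 1.428^0.3746 = 3 / 1.143 = 2.625
A = (23/2.625)^(1/0.3746) ⇒ ln A = ln(8.761)/0.3746 = 5.7938
A = e^5.7938 ≈ 328.3 square kilometres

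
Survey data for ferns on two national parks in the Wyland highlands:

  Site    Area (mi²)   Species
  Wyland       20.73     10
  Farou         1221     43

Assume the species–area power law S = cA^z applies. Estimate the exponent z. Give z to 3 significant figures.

0.358

Taking logs: ln S = ln c + z ln A, so z = (ln S₂ − ln S₁)/(ln A₂ − ln A₁).
z = ln(43/10) / ln(1221/20.73) = ln(4.3) / ln(58.9) = 1.4586 / 4.0758 = 0.3579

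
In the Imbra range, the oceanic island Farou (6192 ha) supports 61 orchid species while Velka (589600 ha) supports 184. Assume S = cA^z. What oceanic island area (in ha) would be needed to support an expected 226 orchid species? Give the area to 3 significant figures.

1380000 ha

z = ln(184/61) / ln(589600/6192) = 1.1041 / 4.5562 = 0.2423
c = 61 / 6192^0.2423 = 61 / 8.295 = 7.353
A = (226/7.353)^(1/0.2423) ⇒ ln A = ln(30.73)/0.2423 = 14.1357
A = e^14.1357 ≈ 1377328 ha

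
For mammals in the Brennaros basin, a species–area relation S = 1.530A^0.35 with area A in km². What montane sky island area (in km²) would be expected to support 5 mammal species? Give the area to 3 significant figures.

29.5 km²

5 = 1.53 × A^0.35  ⇒  A^0.35 = 5/1.53 = 3.268
ln A = ln(3.268) / 0.35 = 1.1842 / 0.35 = 3.3833
A = e^3.3833 ≈ 29.47 km²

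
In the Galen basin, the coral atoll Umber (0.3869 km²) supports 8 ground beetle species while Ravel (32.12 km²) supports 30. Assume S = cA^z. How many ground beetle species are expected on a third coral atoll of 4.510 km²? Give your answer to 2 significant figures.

z = ln(30/8) / ln(32.12/0.3869) = 1.3218 / 4.4191 = 0.2991
c = 8 / 0.3869^0.2991 = 8 / 0.7527 = 10.63
S₃ = 10.63 × 4.51^0.2991 = 10.63 × 1.569 ≈ 16.68

17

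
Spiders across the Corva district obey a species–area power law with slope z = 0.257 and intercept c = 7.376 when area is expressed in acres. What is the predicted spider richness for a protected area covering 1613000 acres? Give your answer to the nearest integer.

S = 7.376 × 1613000^0.257 = 7.376 × 39.39 ≈ 290.5

291 species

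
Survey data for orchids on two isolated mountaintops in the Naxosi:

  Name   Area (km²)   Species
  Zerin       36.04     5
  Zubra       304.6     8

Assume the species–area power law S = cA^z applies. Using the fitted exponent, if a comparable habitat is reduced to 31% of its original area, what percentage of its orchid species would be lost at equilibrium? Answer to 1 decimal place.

z = ln(8/5) / ln(304.6/36.04) = 0.4700 / 2.1344 = 0.2202
S_new/S_old = (A_new/A_old)^z = 0.31^0.2202 = exp(0.2202 × -1.1712) = 0.7727
Fraction lost = 1 − 0.7727 = 0.2273

22.7%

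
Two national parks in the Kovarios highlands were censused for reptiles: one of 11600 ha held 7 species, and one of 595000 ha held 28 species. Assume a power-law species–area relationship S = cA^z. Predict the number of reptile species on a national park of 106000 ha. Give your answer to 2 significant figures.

z = ln(28/7) / ln(595000/11600) = 1.3863 / 3.9376 = 0.3521
c = 7 / 11600^0.3521 = 7 / 26.98 = 0.2595
S₃ = 0.2595 × 106000^0.3521 = 0.2595 × 58.78 ≈ 15.25

15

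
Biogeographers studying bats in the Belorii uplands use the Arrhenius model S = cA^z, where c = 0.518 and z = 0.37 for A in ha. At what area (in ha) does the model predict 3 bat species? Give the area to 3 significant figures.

115 ha

3 = 0.518 × A^0.37  ⇒  A^0.37 = 3/0.518 = 5.792
ln A = ln(5.792) / 0.37 = 1.7564 / 0.37 = 4.7470
A = e^4.7470 ≈ 115.2 ha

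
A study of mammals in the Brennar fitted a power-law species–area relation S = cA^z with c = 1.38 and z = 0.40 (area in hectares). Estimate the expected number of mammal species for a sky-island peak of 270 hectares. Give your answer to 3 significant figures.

S = 1.38 × 270^0.4
ln S = ln 1.38 + 0.4 × ln 270 = 0.3221 + 0.4 × 5.5984 = 2.5615
S = e^2.5615 ≈ 12.95

13.0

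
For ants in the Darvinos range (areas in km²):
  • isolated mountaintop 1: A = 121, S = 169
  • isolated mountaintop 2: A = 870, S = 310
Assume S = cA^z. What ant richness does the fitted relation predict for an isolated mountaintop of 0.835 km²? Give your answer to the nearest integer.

z = ln(310/169) / ln(870/121) = 0.6067 / 1.9727 = 0.3075
c = 169 / 121^0.3075 = 169 / 4.37 = 38.67
S₃ = 38.67 × 0.835^0.3075 = 38.67 × 0.9461 ≈ 36.58

37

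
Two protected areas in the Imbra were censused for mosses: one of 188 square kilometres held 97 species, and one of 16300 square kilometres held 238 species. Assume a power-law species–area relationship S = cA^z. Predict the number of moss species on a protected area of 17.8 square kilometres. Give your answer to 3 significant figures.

z = ln(238/97) / ln(16300/188) = 0.8976 / 4.4625 = 0.2011
c = 97 / 188^0.2011 = 97 / 2.867 = 33.83
S₃ = 33.83 × 17.8^0.2011 = 33.83 × 1.784 ≈ 60.38

60.4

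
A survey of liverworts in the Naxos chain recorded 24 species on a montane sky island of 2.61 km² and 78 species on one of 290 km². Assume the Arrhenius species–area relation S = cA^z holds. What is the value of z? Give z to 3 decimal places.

0.250

Taking logs: ln S = ln c + z ln A, so z = (ln S₂ − ln S₁)/(ln A₂ − ln A₁).
z = ln(78/24) / ln(290/2.61) = ln(3.25) / ln(111.1) = 1.1787 / 4.7105 = 0.2502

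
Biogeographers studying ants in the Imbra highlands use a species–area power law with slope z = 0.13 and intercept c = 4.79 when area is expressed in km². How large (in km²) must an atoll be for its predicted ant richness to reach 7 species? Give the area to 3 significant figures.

7 = 4.79 × A^0.13  ⇒  A^0.13 = 7/4.79 = 1.461
ln A = ln(1.461) / 0.13 = 0.3794 / 0.13 = 2.9183
A = e^2.9183 ≈ 18.51 km²

18.5 km²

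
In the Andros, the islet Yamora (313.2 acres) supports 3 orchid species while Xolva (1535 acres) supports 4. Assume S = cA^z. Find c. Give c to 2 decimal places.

1.06

z = ln(S₂/S₁) / ln(A₂/A₁) = ln(4/3) / ln(1535/313.2) = 0.2877 / 1.5894 = 0.1810
c = S₁ / A₁^z = 3 / 313.2^0.1810 = 3 / 2.83 = 1.06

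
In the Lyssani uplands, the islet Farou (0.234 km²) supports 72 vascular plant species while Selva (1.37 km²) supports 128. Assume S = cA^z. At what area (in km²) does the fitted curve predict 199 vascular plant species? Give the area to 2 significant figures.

z = ln(128/72) / ln(1.37/0.234) = 0.5754 / 1.7672 = 0.3256
c = 72 / 0.234^0.3256 = 72 / 0.6232 = 115.5
A = (199/115.5)^(1/0.3256) ⇒ ln A = ln(1.722)/0.3256 = 1.6702
A = e^1.6702 ≈ 5.313 km²

5.3 km²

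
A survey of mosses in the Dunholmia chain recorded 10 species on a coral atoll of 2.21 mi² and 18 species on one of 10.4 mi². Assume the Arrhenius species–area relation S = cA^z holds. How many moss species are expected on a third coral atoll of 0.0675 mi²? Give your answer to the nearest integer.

z = ln(18/10) / ln(10.4/2.21) = 0.5878 / 1.5488 = 0.3795
c = 10 / 2.21^0.3795 = 10 / 1.351 = 7.401
S₃ = 7.401 × 0.0675^0.3795 = 7.401 × 0.3595 ≈ 2.661

3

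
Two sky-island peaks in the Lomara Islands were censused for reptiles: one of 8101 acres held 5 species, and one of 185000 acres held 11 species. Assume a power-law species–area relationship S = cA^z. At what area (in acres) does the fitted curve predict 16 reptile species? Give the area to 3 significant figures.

818000 acres

z = ln(11/5) / ln(185000/8101) = 0.7885 / 3.1284 = 0.2520
c = 5 / 8101^0.2520 = 5 / 9.662 = 0.5175
A = (16/0.5175)^(1/0.2520) ⇒ ln A = ln(30.92)/0.2520 = 13.6148
A = e^13.6148 ≈ 818137 acres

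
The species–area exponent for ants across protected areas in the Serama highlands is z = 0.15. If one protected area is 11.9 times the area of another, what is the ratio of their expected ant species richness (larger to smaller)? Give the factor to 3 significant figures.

S₂/S₁ = (A₂/A₁)^z = 11.9^0.15
ln(S₂/S₁) = 0.15 × ln 11.9 = 0.15 × 2.4765 = 0.3715
S₂/S₁ = e^0.3715 ≈ 1.45

1.45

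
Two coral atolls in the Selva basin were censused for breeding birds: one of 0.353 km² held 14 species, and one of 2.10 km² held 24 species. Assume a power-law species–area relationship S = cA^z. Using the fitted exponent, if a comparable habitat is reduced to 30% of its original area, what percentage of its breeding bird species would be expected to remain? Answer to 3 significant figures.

69.5%

z = ln(24/14) / ln(2.1/0.353) = 0.5390 / 1.7832 = 0.3023
S_new/S_old = (A_new/A_old)^z = 0.3^0.3023 = exp(0.3023 × -1.2040) = 0.695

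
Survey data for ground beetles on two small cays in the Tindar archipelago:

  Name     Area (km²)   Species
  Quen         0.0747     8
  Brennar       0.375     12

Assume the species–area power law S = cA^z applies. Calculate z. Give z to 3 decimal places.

0.251

Taking logs: ln S = ln c + z ln A, so z = (ln S₂ − ln S₁)/(ln A₂ − ln A₁).
z = ln(12/8) / ln(0.375/0.0747) = ln(1.5) / ln(5.02) = 0.4055 / 1.6134 = 0.2513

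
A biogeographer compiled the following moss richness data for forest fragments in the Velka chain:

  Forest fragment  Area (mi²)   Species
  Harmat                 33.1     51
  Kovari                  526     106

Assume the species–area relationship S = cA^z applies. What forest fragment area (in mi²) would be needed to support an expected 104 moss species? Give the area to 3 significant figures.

z = ln(106/51) / ln(526/33.1) = 0.7316 / 2.7658 = 0.2645
c = 51 / 33.1^0.2645 = 51 / 2.524 = 20.21
A = (104/20.21)^(1/0.2645) ⇒ ln A = ln(5.146)/0.2645 = 6.1933
A = e^6.1933 ≈ 489.5 mi²

489 mi²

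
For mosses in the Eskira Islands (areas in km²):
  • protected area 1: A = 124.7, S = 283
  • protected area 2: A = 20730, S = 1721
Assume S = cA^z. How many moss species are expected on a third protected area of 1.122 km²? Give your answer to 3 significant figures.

z = ln(1721/283) / ln(20730/124.7) = 1.8052 / 5.1134 = 0.3530
c = 283 / 124.7^0.3530 = 283 / 5.494 = 51.51
S₃ = 51.51 × 1.122^0.3530 = 51.51 × 1.041 ≈ 53.64

53.6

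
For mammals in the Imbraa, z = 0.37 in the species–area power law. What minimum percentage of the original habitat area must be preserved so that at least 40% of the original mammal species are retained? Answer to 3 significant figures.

Need (A_new/A_old)^0.37 = 0.4, so A_new/A_old = 0.4^(1/0.37) = 0.4^2.703
ln(A_new/A_old) = ln 0.4 / 0.37 = -0.9163 / 0.37 = -2.4765
A_new/A_old = e^-2.4765 ≈ 0.08404

8.40%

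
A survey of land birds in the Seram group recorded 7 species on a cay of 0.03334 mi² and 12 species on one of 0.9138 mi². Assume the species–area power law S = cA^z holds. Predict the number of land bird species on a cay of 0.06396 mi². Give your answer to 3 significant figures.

7.78

z = ln(12/7) / ln(0.9138/0.03334) = 0.5390 / 3.3109 = 0.1628
c = 7 / 0.03334^0.1628 = 7 / 0.5748 = 12.18
S₃ = 12.18 × 0.06396^0.1628 = 12.18 × 0.6392 ≈ 7.783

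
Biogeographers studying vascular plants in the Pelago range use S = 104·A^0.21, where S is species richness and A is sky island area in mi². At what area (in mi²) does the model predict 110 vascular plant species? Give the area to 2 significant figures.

110 = 104 × A^0.21  ⇒  A^0.21 = 110/104 = 1.058
ln A = ln(1.058) / 0.21 = 0.0561 / 0.21 = 0.2671
A = e^0.2671 ≈ 1.306 mi²

1.3 mi²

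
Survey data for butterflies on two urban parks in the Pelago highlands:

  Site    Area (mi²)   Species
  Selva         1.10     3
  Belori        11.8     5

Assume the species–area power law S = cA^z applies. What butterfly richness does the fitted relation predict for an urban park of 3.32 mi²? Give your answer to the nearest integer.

4

z = ln(5/3) / ln(11.8/1.1) = 0.5108 / 2.3728 = 0.2153
c = 3 / 1.1^0.2153 = 3 / 1.021 = 2.939
S₃ = 2.939 × 3.32^0.2153 = 2.939 × 1.295 ≈ 3.805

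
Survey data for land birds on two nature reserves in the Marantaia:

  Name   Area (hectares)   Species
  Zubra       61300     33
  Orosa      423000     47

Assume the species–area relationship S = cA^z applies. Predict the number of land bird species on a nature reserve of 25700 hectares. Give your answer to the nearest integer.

z = ln(47/33) / ln(423000/61300) = 0.3536 / 1.9316 = 0.1831
c = 33 / 61300^0.1831 = 33 / 7.525 = 4.385
S₃ = 4.385 × 25700^0.1831 = 4.385 × 6.418 ≈ 28.14

28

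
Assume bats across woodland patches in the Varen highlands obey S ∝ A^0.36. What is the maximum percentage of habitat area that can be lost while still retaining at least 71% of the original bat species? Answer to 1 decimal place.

Need (A_new/A_old)^0.36 = 0.71, so A_new/A_old = 0.71^(1/0.36) = 0.71^2.778
ln(A_new/A_old) = ln 0.71 / 0.36 = -0.3425 / 0.36 = -0.9514
A_new/A_old = e^-0.9514 ≈ 0.3862
Fraction that can be lost = 1 − 0.3862 = 0.6138

61.4%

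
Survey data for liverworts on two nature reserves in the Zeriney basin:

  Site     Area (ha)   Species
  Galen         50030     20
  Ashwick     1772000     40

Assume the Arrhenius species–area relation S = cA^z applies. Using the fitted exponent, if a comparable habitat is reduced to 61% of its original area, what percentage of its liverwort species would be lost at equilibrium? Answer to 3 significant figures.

9.16%

z = ln(40/20) / ln(1772000/50030) = 0.6931 / 3.5672 = 0.1943
S_new/S_old = (A_new/A_old)^z = 0.61^0.1943 = exp(0.1943 × -0.4943) = 0.9084
Fraction lost = 1 − 0.9084 = 0.09158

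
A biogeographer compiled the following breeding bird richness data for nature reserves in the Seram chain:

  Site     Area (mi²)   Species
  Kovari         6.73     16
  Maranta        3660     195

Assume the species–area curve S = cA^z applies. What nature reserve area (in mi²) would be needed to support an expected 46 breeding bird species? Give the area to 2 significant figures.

96 mi²

z = ln(195/16) / ln(3660/6.73) = 2.5004 / 6.2986 = 0.3970
c = 16 / 6.73^0.3970 = 16 / 2.132 = 7.506
A = (46/7.506)^(1/0.3970) ⇒ ln A = ln(6.128)/0.3970 = 4.5668
A = e^4.5668 ≈ 96.24 mi²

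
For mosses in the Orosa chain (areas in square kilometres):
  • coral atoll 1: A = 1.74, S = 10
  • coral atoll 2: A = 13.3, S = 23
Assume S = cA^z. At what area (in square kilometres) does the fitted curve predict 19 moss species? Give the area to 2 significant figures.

z = ln(23/10) / ln(13.3/1.74) = 0.8329 / 2.0339 = 0.4095
c = 10 / 1.74^0.4095 = 10 / 1.255 = 7.971
A = (19/7.971)^(1/0.4095) ⇒ ln A = ln(2.384)/0.4095 = 2.1212
A = e^2.1212 ≈ 8.341 square kilometres

8.3 square kilometres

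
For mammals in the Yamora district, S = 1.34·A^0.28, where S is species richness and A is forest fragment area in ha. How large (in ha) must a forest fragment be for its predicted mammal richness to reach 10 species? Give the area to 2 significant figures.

10 = 1.34 × A^0.28  ⇒  A^0.28 = 10/1.34 = 7.463
ln A = ln(7.463) / 0.28 = 2.0099 / 0.28 = 7.1783
A = e^7.1783 ≈ 1311 ha

1300 ha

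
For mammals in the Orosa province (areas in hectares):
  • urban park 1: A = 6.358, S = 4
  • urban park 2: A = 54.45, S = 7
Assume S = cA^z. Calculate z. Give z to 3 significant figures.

0.261

Taking logs: ln S = ln c + z ln A, so z = (ln S₂ − ln S₁)/(ln A₂ − ln A₁).
z = ln(7/4) / ln(54.45/6.358) = ln(1.75) / ln(8.564) = 0.5596 / 2.1476 = 0.2606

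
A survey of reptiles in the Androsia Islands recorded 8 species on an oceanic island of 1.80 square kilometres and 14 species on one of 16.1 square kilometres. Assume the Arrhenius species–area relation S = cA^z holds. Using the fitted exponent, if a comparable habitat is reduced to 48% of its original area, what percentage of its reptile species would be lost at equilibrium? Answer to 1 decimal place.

z = ln(14/8) / ln(16.1/1.8) = 0.5596 / 2.1910 = 0.2554
S_new/S_old = (A_new/A_old)^z = 0.48^0.2554 = exp(0.2554 × -0.7340) = 0.8291
Fraction lost = 1 − 0.8291 = 0.1709

17.1%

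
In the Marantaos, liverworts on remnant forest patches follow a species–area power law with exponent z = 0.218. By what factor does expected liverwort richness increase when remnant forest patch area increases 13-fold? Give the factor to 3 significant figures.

S₂/S₁ = (A₂/A₁)^z = 13^0.218
ln(S₂/S₁) = 0.218 × ln 13 = 0.218 × 2.5649 = 0.5592
S₂/S₁ = e^0.5592 ≈ 1.749

1.75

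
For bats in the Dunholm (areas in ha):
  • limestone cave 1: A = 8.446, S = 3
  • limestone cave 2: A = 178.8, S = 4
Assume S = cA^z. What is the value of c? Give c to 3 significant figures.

2.45

z = ln(S₂/S₁) / ln(A₂/A₁) = ln(4/3) / ln(178.8/8.446) = 0.2877 / 3.0526 = 0.0942
c = S₁ / A₁^z = 3 / 8.446^0.0942 = 3 / 1.223 = 2.454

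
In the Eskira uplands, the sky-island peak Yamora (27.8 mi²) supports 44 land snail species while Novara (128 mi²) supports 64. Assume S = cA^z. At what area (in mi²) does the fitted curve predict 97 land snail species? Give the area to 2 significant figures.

700 mi²

z = ln(64/44) / ln(128/27.8) = 0.3747 / 1.5270 = 0.2454
c = 44 / 27.8^0.2454 = 44 / 2.261 = 19.46
A = (97/19.46)^(1/0.2454) ⇒ ln A = ln(4.985)/0.2454 = 6.5467
A = e^6.5467 ≈ 696.9 mi²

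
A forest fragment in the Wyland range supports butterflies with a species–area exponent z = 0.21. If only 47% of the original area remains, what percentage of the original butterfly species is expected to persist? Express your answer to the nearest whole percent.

S_new/S_old = (A_new/A_old)^z = 0.47^0.21
= exp(0.21 × ln 0.47) = exp(0.21 × -0.7550) = exp(-0.1586) ≈ 0.8534

85%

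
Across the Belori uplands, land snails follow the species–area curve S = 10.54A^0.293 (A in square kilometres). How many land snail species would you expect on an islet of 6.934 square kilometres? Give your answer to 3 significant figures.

S = 10.54 × 6.934^0.293
ln S = ln 10.54 + 0.293 × ln 6.934 = 2.3552 + 0.293 × 1.9364 = 2.9226
S = e^2.9226 ≈ 18.59

18.6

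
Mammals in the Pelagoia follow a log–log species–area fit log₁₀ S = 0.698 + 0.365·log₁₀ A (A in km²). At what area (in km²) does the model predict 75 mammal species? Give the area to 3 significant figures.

75 = 4.989 × A^0.365  ⇒  A^0.365 = 75/4.989 = 15.03
ln A = ln(15.03) / 0.365 = 2.7103 / 0.365 = 7.4254
A = e^7.4254 ≈ 1678 km²

1680 km²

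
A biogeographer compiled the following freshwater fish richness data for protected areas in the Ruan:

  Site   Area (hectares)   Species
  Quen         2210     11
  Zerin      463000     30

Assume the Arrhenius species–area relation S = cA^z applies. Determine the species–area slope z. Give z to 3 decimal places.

Taking logs: ln S = ln c + z ln A, so z = (ln S₂ − ln S₁)/(ln A₂ − ln A₁).
z = ln(30/11) / ln(463000/2210) = ln(2.727) / ln(209.5) = 1.0033 / 5.3447 = 0.1877

0.188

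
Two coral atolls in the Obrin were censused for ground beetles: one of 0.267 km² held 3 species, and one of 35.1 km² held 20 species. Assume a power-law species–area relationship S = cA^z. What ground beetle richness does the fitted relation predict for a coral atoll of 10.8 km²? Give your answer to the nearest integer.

z = ln(20/3) / ln(35.1/0.267) = 1.8971 / 4.8787 = 0.3889
c = 3 / 0.267^0.3889 = 3 / 0.5984 = 5.013
S₃ = 5.013 × 10.8^0.3889 = 5.013 × 2.523 ≈ 12.65

13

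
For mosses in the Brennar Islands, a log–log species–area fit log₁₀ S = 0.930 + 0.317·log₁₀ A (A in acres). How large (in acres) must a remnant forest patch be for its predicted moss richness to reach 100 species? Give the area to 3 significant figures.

100 = 8.511 × A^0.317  ⇒  A^0.317 = 100/8.511 = 11.75
ln A = ln(11.75) / 0.317 = 2.4638 / 0.317 = 7.7721
A = e^7.7721 ≈ 2374 acres

2370 acres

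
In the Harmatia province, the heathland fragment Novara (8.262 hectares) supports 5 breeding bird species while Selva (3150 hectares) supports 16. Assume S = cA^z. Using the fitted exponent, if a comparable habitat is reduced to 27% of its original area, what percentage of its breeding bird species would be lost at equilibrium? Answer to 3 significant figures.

22.6%

z = ln(16/5) / ln(3150/8.262) = 1.1632 / 5.9435 = 0.1957
S_new/S_old = (A_new/A_old)^z = 0.27^0.1957 = exp(0.1957 × -1.3093) = 0.774
Fraction lost = 1 − 0.774 = 0.226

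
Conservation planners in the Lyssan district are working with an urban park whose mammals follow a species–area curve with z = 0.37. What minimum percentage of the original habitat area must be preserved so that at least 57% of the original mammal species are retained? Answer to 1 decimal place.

Need (A_new/A_old)^0.37 = 0.57, so A_new/A_old = 0.57^(1/0.37) = 0.57^2.703
ln(A_new/A_old) = ln 0.57 / 0.37 = -0.5621 / 0.37 = -1.5192
A_new/A_old = e^-1.5192 ≈ 0.2189

21.9%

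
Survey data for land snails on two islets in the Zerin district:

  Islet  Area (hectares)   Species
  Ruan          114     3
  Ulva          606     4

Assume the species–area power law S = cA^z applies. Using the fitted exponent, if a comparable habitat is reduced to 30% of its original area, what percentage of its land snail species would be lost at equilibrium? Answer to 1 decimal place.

z = ln(4/3) / ln(606/114) = 0.2877 / 1.6707 = 0.1722
S_new/S_old = (A_new/A_old)^z = 0.3^0.1722 = exp(0.1722 × -1.2040) = 0.8128
Fraction lost = 1 − 0.8128 = 0.1872

18.7%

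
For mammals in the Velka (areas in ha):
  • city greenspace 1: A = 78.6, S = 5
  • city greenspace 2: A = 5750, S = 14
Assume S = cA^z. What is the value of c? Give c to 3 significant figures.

1.76

z = ln(S₂/S₁) / ln(A₂/A₁) = ln(14/5) / ln(5750/78.6) = 1.0296 / 4.2926 = 0.2399
c = S₁ / A₁^z = 5 / 78.6^0.2399 = 5 / 2.849 = 1.755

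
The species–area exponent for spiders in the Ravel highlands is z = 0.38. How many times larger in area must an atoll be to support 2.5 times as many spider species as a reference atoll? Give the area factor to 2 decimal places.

(A₂/A₁)^0.38 = 2.5, so A₂/A₁ = 2.5^(1/0.38) = 2.5^2.632
ln(A₂/A₁) = ln 2.5 / 0.38 = 0.9163 / 0.38 = 2.4113
A₂/A₁ = e^2.4113 ≈ 11.15

11.15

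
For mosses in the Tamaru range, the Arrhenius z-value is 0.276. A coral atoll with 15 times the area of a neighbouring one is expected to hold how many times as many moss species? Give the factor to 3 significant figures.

S₂/S₁ = (A₂/A₁)^z = 15^0.276
ln(S₂/S₁) = 0.276 × ln 15 = 0.276 × 2.7081 = 0.7474
S₂/S₁ = e^0.7474 ≈ 2.112

2.11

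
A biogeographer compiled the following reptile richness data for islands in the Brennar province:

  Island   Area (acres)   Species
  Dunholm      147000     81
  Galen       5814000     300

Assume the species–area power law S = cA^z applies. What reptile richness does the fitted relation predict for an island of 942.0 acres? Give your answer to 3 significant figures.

13.4

z = ln(300/81) / ln(5814000/147000) = 1.3093 / 3.6776 = 0.3560
c = 81 / 147000^0.3560 = 81 / 69.14 = 1.172
S₃ = 1.172 × 942^0.3560 = 1.172 × 11.45 ≈ 13.42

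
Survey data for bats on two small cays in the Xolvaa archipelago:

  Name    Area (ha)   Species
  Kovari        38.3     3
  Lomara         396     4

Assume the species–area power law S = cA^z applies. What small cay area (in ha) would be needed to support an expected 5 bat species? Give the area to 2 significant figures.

2400 ha

z = ln(4/3) / ln(396/38.3) = 0.2877 / 2.3360 = 0.1232
c = 3 / 38.3^0.1232 = 3 / 1.567 = 1.915
A = (5/1.915)^(1/0.1232) ⇒ ln A = ln(2.611)/0.1232 = 7.7933
A = e^7.7933 ≈ 2424 ha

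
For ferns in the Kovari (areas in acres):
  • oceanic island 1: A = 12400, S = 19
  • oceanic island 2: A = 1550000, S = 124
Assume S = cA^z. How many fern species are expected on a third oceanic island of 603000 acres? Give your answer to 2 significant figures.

z = ln(124/19) / ln(1550000/12400) = 1.8758 / 4.8283 = 0.3885
c = 19 / 12400^0.3885 = 19 / 38.93 = 0.488
S₃ = 0.488 × 603000^0.3885 = 0.488 × 176.1 ≈ 85.93

86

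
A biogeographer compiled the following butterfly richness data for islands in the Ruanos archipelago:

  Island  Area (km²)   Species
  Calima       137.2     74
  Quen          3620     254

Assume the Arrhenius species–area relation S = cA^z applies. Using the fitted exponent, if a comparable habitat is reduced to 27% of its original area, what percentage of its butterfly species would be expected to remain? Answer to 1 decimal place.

61.1%

z = ln(254/74) / ln(3620/137.2) = 1.2333 / 3.2728 = 0.3768
S_new/S_old = (A_new/A_old)^z = 0.27^0.3768 = exp(0.3768 × -1.3093) = 0.6106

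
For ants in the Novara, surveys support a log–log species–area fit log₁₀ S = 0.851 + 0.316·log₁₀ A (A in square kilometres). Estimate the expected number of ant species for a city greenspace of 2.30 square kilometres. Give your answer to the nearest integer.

9

S = 7.096 × 2.3^0.316
ln S = ln 7.096 + 0.316 × ln 2.3 = 1.9595 + 0.316 × 0.8329 = 2.2227
S = e^2.2227 ≈ 9.232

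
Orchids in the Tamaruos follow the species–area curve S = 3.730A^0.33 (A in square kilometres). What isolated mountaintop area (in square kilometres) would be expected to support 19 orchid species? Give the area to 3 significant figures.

139 square kilometres

19 = 3.73 × A^0.33  ⇒  A^0.33 = 19/3.73 = 5.094
ln A = ln(5.094) / 0.33 = 1.6280 / 0.33 = 4.9334
A = e^4.9334 ≈ 138.9 square kilometres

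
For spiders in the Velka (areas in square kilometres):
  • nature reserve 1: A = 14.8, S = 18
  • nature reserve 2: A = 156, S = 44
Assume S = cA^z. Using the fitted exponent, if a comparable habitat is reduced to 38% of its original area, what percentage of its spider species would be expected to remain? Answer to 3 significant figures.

z = ln(44/18) / ln(156/14.8) = 0.8938 / 2.3552 = 0.3795
S_new/S_old = (A_new/A_old)^z = 0.38^0.3795 = exp(0.3795 × -0.9676) = 0.6927

69.3%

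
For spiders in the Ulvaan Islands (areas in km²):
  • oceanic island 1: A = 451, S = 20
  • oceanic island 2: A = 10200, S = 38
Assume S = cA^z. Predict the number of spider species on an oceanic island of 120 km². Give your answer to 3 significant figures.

z = ln(38/20) / ln(10200/451) = 0.6419 / 3.1187 = 0.2058
c = 20 / 451^0.2058 = 20 / 3.518 = 5.686
S₃ = 5.686 × 120^0.2058 = 5.686 × 2.679 ≈ 15.23

15.2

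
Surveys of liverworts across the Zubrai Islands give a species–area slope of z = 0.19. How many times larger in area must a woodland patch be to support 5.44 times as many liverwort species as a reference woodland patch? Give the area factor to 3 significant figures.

(A₂/A₁)^0.19 = 5.44, so A₂/A₁ = 5.44^(1/0.19) = 5.44^5.263
ln(A₂/A₁) = ln 5.44 / 0.19 = 1.6938 / 0.19 = 8.9146
A₂/A₁ = e^8.9146 ≈ 7440

7440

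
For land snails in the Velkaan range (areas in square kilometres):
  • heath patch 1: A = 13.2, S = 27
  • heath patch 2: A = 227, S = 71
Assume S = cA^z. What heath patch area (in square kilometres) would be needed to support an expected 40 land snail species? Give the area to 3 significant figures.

z = ln(71/27) / ln(227/13.2) = 0.9668 / 2.8447 = 0.3399
c = 27 / 13.2^0.3399 = 27 / 2.404 = 11.23
A = (40/11.23)^(1/0.3399) ⇒ ln A = ln(3.561)/0.3399 = 3.7367
A = e^3.7367 ≈ 41.96 square kilometres

42.0 square kilometres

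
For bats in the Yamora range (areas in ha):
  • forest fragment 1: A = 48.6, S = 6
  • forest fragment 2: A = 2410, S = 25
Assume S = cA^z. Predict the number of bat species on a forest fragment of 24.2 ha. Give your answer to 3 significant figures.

z = ln(25/6) / ln(2410/48.6) = 1.4271 / 3.9038 = 0.3656
c = 6 / 48.6^0.3656 = 6 / 4.136 = 1.451
S₃ = 1.451 × 24.2^0.3656 = 1.451 × 3.205 ≈ 4.65

4.65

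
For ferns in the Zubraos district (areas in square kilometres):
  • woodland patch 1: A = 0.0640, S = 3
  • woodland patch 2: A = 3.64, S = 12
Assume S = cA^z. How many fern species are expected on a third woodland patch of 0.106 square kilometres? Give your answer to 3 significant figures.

3.57

z = ln(12/3) / ln(3.64/0.064) = 1.3863 / 4.0409 = 0.3431
c = 3 / 0.064^0.3431 = 3 / 0.3894 = 7.703
S₃ = 7.703 × 0.106^0.3431 = 7.703 × 0.463 ≈ 3.567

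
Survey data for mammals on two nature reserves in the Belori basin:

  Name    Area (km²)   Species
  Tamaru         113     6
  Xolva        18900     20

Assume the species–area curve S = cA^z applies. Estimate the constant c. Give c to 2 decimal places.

1.97

z = ln(S₂/S₁) / ln(A₂/A₁) = ln(20/6) / ln(18900/113) = 1.2040 / 5.1195 = 0.2352
c = S₁ / A₁^z = 6 / 113^0.2352 = 6 / 3.04 = 1.974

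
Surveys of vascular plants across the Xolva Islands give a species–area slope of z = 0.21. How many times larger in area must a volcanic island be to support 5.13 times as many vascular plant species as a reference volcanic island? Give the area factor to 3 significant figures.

2410

(A₂/A₁)^0.21 = 5.13, so A₂/A₁ = 5.13^(1/0.21) = 5.13^4.762
ln(A₂/A₁) = ln 5.13 / 0.21 = 1.6351 / 0.21 = 7.7862
A₂/A₁ = e^7.7862 ≈ 2407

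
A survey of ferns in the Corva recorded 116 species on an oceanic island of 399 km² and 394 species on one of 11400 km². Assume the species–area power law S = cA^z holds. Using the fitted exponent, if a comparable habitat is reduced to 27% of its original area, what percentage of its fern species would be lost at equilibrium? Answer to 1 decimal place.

z = ln(394/116) / ln(11400/399) = 1.2228 / 3.3524 = 0.3647
S_new/S_old = (A_new/A_old)^z = 0.27^0.3647 = exp(0.3647 × -1.3093) = 0.6203
Fraction lost = 1 − 0.6203 = 0.3797

38.0%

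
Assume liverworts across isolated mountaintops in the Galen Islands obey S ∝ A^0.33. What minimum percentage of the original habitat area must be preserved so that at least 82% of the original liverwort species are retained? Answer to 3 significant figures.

54.8%

Need (A_new/A_old)^0.33 = 0.82, so A_new/A_old = 0.82^(1/0.33) = 0.82^3.03
ln(A_new/A_old) = ln 0.82 / 0.33 = -0.1985 / 0.33 = -0.6014
A_new/A_old = e^-0.6014 ≈ 0.5481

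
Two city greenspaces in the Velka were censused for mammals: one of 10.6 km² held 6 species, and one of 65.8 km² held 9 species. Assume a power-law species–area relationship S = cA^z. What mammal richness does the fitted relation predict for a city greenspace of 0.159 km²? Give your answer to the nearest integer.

z = ln(9/6) / ln(65.8/10.6) = 0.4055 / 1.8258 = 0.2221
c = 6 / 10.6^0.2221 = 6 / 1.689 = 3.552
S₃ = 3.552 × 0.159^0.2221 = 3.552 × 0.6647 ≈ 2.361

2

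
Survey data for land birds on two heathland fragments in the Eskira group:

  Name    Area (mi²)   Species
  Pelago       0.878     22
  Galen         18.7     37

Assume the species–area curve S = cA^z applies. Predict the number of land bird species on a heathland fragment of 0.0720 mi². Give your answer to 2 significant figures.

z = ln(37/22) / ln(18.7/0.878) = 0.5199 / 3.0586 = 0.1700
c = 22 / 0.878^0.1700 = 22 / 0.9781 = 22.49
S₃ = 22.49 × 0.072^0.1700 = 22.49 × 0.6394 ≈ 14.38

14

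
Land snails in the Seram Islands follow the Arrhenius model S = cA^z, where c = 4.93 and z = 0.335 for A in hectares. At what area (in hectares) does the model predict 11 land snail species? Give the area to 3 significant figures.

11 = 4.93 × A^0.335  ⇒  A^0.335 = 11/4.93 = 2.231
ln A = ln(2.231) / 0.335 = 0.8026 / 0.335 = 2.3957
A = e^2.3957 ≈ 10.98 hectares

11.0 hectares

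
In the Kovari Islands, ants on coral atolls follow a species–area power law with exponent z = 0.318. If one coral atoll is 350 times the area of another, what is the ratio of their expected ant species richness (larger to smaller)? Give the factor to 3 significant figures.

6.44

S₂/S₁ = (A₂/A₁)^z = 350^0.318
ln(S₂/S₁) = 0.318 × ln 350 = 0.318 × 5.8579 = 1.8628
S₂/S₁ = e^1.8628 ≈ 6.442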